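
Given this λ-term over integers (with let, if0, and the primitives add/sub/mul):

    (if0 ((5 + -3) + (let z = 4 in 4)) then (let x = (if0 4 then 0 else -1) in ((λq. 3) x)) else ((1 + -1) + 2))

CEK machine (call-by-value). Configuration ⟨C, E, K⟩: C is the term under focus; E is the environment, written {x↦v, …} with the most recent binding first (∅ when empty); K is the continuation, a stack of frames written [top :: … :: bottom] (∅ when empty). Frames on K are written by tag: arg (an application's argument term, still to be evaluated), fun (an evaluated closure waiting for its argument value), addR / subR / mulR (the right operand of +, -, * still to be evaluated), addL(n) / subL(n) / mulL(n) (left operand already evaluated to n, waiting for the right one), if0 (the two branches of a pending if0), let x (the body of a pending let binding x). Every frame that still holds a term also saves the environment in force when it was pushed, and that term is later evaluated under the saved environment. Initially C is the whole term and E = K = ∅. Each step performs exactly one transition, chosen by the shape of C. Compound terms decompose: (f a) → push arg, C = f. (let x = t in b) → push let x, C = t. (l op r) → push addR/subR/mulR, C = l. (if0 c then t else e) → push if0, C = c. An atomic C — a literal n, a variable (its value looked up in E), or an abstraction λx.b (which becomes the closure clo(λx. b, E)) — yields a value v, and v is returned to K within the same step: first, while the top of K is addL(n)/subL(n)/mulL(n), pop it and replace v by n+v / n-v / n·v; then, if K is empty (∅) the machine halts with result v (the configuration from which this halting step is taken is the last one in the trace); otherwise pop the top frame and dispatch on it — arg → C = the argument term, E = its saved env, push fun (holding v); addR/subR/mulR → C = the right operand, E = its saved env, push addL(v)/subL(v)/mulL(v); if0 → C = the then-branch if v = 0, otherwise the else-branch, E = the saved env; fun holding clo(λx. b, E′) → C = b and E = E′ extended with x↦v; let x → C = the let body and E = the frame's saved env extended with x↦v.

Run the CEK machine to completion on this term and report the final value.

t=0: ⟨C=(if0 ((5 + -3) + (let z = 4 in 4)) then (let x = (if0 4 then 0 else -1) in ((λq. 3) x)) else ((1 + -1) + 2)); E=∅; K=∅⟩
t=1: ⟨C=((5 + -3) + (let z = 4 in 4)); E=∅; K=[if0]⟩
t=2: ⟨C=(5 + -3); E=∅; K=[addR :: if0]⟩
t=3: ⟨C=5; E=∅; K=[addR :: addR :: if0]⟩
t=4: ⟨C=-3; E=∅; K=[addL(5) :: addR :: if0]⟩
t=5: ⟨C=(let z = 4 in 4); E=∅; K=[addL(2) :: if0]⟩
t=6: ⟨C=4; E=∅; K=[let z :: addL(2) :: if0]⟩
t=7: ⟨C=4; E={z↦4}; K=[addL(2) :: if0]⟩
t=8: ⟨C=((1 + -1) + 2); E=∅; K=∅⟩
t=9: ⟨C=(1 + -1); E=∅; K=[addR]⟩
t=10: ⟨C=1; E=∅; K=[addR :: addR]⟩
t=11: ⟨C=-1; E=∅; K=[addL(1) :: addR]⟩
t=12: ⟨C=2; E=∅; K=[addL(0)]⟩
→ final value 2

Answer: 2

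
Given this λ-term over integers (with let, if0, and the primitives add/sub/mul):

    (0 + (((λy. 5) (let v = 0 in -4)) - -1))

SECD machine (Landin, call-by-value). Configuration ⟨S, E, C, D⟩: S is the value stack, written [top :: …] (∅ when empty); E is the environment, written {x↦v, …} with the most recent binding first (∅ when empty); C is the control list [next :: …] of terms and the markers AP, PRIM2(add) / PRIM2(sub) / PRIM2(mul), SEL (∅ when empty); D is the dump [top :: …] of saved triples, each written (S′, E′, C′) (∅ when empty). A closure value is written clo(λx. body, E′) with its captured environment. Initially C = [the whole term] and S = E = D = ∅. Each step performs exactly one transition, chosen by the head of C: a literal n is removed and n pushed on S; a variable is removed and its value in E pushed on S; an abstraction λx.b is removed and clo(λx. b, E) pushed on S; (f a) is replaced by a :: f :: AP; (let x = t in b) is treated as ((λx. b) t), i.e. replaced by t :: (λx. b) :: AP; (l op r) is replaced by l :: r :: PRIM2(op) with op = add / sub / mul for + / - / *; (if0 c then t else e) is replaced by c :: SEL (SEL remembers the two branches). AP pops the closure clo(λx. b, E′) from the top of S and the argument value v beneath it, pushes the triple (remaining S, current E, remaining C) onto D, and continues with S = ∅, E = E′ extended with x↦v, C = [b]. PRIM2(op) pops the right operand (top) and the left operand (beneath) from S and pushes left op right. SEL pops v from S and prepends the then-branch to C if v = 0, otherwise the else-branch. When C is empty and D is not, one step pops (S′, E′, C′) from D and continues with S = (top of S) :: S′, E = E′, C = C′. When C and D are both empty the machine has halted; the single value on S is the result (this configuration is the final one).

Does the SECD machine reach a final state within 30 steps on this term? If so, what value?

Answer: 6

Execution trace:
step 0: <S=∅, E=∅, C=[(0 + (((λy. 5) (let v = 0 in -4)) - -1))], D=∅>
step 1: <S=∅, E=∅, C=[0 :: (((λy. 5) (let v = 0 in -4)) - -1) :: PRIM2(add)], D=∅>
step 2: <S=[0], E=∅, C=[(((λy. 5) (let v = 0 in -4)) - -1) :: PRIM2(add)], D=∅>
step 3: <S=[0], E=∅, C=[((λy. 5) (let v = 0 in -4)) :: -1 :: PRIM2(sub) :: PRIM2(add)], D=∅>
step 4: <S=[0], E=∅, C=[(let v = 0 in -4) :: (λy. 5) :: AP :: -1 :: PRIM2(sub) :: PRIM2(add)], D=∅>
step 5: <S=[0], E=∅, C=[0 :: (λv. -4) :: AP :: (λy. 5) :: AP :: -1 :: PRIM2(sub) :: PRIM2(add)], D=∅>
step 6: <S=[0 :: 0], E=∅, C=[(λv. -4) :: AP :: (λy. 5) :: AP :: -1 :: PRIM2(sub) :: PRIM2(add)], D=∅>
step 7: <S=[clo(λv. -4, ∅) :: 0 :: 0], E=∅, C=[AP :: (λy. 5) :: AP :: -1 :: PRIM2(sub) :: PRIM2(add)], D=∅>
step 8: <S=∅, E={v↦0}, C=[-4], D=[([0], ∅, [(λy. 5) :: AP :: -1 :: PRIM2(sub) :: PRIM2(add)])]>
step 9: <S=[-4], E={v↦0}, C=∅, D=[([0], ∅, [(λy. 5) :: AP :: -1 :: PRIM2(sub) :: PRIM2(add)])]>
step 10: <S=[-4 :: 0], E=∅, C=[(λy. 5) :: AP :: -1 :: PRIM2(sub) :: PRIM2(add)], D=∅>
step 11: <S=[clo(λy. 5, ∅) :: -4 :: 0], E=∅, C=[AP :: -1 :: PRIM2(sub) :: PRIM2(add)], D=∅>
step 12: <S=∅, E={y↦-4}, C=[5], D=[([0], ∅, [-1 :: PRIM2(sub) :: PRIM2(add)])]>
step 13: <S=[5], E={y↦-4}, C=∅, D=[([0], ∅, [-1 :: PRIM2(sub) :: PRIM2(add)])]>
step 14: <S=[5 :: 0], E=∅, C=[-1 :: PRIM2(sub) :: PRIM2(add)], D=∅>
step 15: <S=[-1 :: 5 :: 0], E=∅, C=[PRIM2(sub) :: PRIM2(add)], D=∅>
step 16: <S=[6 :: 0], E=∅, C=[PRIM2(add)], D=∅>
step 17: <S=[6], E=∅, C=∅, D=∅>
→ final value 6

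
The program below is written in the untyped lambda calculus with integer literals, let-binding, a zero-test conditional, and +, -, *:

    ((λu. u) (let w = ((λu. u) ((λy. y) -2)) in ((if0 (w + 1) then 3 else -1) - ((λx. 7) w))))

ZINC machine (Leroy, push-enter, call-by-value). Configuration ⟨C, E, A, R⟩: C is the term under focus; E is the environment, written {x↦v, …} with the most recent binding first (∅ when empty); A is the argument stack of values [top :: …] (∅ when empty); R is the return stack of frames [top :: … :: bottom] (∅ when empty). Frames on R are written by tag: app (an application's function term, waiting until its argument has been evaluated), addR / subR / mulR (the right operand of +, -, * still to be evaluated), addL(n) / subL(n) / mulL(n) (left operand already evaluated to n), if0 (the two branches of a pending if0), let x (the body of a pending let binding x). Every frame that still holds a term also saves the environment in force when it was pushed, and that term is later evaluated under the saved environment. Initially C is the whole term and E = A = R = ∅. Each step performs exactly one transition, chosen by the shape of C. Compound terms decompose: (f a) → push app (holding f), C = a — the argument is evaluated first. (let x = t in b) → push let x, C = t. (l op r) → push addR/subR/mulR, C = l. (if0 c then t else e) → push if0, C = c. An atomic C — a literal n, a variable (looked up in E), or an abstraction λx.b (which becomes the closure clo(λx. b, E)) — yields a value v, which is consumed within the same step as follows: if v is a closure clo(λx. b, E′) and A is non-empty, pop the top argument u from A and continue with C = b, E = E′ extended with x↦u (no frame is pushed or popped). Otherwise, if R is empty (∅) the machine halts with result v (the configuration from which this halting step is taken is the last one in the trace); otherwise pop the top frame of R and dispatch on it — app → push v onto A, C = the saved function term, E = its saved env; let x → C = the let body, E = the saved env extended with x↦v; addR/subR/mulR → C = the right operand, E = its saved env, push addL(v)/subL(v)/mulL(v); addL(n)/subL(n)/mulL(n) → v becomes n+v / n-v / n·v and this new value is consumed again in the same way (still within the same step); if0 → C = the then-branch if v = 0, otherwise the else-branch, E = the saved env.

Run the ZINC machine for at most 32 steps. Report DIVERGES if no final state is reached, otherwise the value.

[0] ⟨C=((λu. u) (let w = ((λu. u) ((λy. y) -2)) in ((if0 (w + 1) then 3 else -1) - ((λx. 7) w)))); E=∅; A=∅; R=∅⟩
[1] ⟨C=(let w = ((λu. u) ((λy. y) -2)) in ((if0 (w + 1) then 3 else -1) - ((λx. 7) w))); E=∅; A=∅; R=[app]⟩
[2] ⟨C=((λu. u) ((λy. y) -2)); E=∅; A=∅; R=[let w :: app]⟩
[3] ⟨C=((λy. y) -2); E=∅; A=∅; R=[app :: let w :: app]⟩
[4] ⟨C=-2; E=∅; A=∅; R=[app :: app :: let w :: app]⟩
[5] ⟨C=(λy. y); E=∅; A=[-2]; R=[app :: let w :: app]⟩
[6] ⟨C=y; E={y↦-2}; A=∅; R=[app :: let w :: app]⟩
[7] ⟨C=(λu. u); E=∅; A=[-2]; R=[let w :: app]⟩
[8] ⟨C=u; E={u↦-2}; A=∅; R=[let w :: app]⟩
[9] ⟨C=((if0 (w + 1) then 3 else -1) - ((λx. 7) w)); E={w↦-2}; A=∅; R=[app]⟩
[10] ⟨C=(if0 (w + 1) then 3 else -1); E={w↦-2}; A=∅; R=[subR :: app]⟩
[11] ⟨C=(w + 1); E={w↦-2}; A=∅; R=[if0 :: subR :: app]⟩
[12] ⟨C=w; E={w↦-2}; A=∅; R=[addR :: if0 :: subR :: app]⟩
[13] ⟨C=1; E={w↦-2}; A=∅; R=[addL(-2) :: if0 :: subR :: app]⟩
[14] ⟨C=-1; E={w↦-2}; A=∅; R=[subR :: app]⟩
[15] ⟨C=((λx. 7) w); E={w↦-2}; A=∅; R=[subL(-1) :: app]⟩
[16] ⟨C=w; E={w↦-2}; A=∅; R=[app :: subL(-1) :: app]⟩
[17] ⟨C=(λx. 7); E={w↦-2}; A=[-2]; R=[subL(-1) :: app]⟩
[18] ⟨C=7; E={x↦-2, w↦-2}; A=∅; R=[subL(-1) :: app]⟩
[19] ⟨C=(λu. u); E=∅; A=[-8]; R=∅⟩
[20] ⟨C=u; E={u↦-8}; A=∅; R=∅⟩
→ final value -8

Answer: -8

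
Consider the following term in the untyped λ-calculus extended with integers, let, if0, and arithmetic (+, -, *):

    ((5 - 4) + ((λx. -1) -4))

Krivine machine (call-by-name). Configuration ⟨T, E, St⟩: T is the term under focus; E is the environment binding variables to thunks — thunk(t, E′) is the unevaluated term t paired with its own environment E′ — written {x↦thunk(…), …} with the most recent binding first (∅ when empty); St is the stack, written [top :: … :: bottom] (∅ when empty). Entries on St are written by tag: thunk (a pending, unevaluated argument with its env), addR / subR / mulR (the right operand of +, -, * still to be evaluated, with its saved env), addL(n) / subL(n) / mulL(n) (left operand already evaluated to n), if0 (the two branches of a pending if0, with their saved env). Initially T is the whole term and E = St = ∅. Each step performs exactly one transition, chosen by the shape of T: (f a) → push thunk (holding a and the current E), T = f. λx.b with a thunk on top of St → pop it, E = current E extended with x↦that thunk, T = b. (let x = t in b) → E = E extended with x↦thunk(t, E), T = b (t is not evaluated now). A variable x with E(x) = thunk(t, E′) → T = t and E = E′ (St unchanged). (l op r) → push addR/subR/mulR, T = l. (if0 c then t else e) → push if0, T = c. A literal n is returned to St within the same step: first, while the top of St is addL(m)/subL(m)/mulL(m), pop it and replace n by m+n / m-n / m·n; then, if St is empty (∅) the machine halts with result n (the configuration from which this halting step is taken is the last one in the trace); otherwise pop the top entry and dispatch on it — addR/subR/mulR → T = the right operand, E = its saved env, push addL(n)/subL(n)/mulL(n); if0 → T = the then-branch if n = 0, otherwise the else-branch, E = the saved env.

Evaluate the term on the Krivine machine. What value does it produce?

[0] <T=((5 - 4) + ((λx. -1) -4)), E=∅, St=∅>
[1] <T=(5 - 4), E=∅, St=[addR]>
[2] <T=5, E=∅, St=[subR :: addR]>
[3] <T=4, E=∅, St=[subL(5) :: addR]>
[4] <T=((λx. -1) -4), E=∅, St=[addL(1)]>
[5] <T=(λx. -1), E=∅, St=[thunk :: addL(1)]>
[6] <T=-1, E={x↦thunk(-4, ∅)}, St=[addL(1)]>
→ final value 0

Answer: 0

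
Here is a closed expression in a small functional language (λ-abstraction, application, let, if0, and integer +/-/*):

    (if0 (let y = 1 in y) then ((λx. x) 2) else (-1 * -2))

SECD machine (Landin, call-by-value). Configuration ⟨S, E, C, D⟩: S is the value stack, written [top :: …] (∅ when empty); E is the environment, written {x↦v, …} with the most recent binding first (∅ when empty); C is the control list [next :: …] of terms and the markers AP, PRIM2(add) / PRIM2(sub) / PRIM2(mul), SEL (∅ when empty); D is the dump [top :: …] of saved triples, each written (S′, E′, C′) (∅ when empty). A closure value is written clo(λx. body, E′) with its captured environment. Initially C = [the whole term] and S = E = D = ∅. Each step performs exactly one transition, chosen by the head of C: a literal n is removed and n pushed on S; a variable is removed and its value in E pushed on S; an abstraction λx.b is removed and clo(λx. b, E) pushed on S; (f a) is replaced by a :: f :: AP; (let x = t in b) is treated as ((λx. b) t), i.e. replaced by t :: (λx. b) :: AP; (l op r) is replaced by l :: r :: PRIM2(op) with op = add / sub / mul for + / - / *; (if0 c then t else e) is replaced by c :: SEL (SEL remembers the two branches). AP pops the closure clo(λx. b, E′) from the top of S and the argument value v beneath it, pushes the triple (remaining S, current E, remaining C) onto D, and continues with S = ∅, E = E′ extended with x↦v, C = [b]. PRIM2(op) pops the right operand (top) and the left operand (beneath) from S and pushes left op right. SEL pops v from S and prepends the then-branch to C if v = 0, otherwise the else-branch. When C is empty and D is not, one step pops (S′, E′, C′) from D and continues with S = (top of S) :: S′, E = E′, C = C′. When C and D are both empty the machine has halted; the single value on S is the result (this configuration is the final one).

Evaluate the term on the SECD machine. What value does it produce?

[0] [S=∅ | E=∅ | C=[(if0 (let y = 1 in y) then ((λx. x) 2) else (-1 * -2))] | D=∅]
[1] [S=∅ | E=∅ | C=[(let y = 1 in y) :: SEL] | D=∅]
[2] [S=∅ | E=∅ | C=[1 :: (λy. y) :: AP :: SEL] | D=∅]
[3] [S=[1] | E=∅ | C=[(λy. y) :: AP :: SEL] | D=∅]
[4] [S=[clo(λy. y, ∅) :: 1] | E=∅ | C=[AP :: SEL] | D=∅]
[5] [S=∅ | E={y↦1} | C=[y] | D=[(∅, ∅, [SEL])]]
[6] [S=[1] | E={y↦1} | C=∅ | D=[(∅, ∅, [SEL])]]
[7] [S=[1] | E=∅ | C=[SEL] | D=∅]
[8] [S=∅ | E=∅ | C=[(-1 * -2)] | D=∅]
[9] [S=∅ | E=∅ | C=[-1 :: -2 :: PRIM2(mul)] | D=∅]
[10] [S=[-1] | E=∅ | C=[-2 :: PRIM2(mul)] | D=∅]
[11] [S=[-2 :: -1] | E=∅ | C=[PRIM2(mul)] | D=∅]
[12] [S=[2] | E=∅ | C=∅ | D=∅]
→ final value 2

Answer: 2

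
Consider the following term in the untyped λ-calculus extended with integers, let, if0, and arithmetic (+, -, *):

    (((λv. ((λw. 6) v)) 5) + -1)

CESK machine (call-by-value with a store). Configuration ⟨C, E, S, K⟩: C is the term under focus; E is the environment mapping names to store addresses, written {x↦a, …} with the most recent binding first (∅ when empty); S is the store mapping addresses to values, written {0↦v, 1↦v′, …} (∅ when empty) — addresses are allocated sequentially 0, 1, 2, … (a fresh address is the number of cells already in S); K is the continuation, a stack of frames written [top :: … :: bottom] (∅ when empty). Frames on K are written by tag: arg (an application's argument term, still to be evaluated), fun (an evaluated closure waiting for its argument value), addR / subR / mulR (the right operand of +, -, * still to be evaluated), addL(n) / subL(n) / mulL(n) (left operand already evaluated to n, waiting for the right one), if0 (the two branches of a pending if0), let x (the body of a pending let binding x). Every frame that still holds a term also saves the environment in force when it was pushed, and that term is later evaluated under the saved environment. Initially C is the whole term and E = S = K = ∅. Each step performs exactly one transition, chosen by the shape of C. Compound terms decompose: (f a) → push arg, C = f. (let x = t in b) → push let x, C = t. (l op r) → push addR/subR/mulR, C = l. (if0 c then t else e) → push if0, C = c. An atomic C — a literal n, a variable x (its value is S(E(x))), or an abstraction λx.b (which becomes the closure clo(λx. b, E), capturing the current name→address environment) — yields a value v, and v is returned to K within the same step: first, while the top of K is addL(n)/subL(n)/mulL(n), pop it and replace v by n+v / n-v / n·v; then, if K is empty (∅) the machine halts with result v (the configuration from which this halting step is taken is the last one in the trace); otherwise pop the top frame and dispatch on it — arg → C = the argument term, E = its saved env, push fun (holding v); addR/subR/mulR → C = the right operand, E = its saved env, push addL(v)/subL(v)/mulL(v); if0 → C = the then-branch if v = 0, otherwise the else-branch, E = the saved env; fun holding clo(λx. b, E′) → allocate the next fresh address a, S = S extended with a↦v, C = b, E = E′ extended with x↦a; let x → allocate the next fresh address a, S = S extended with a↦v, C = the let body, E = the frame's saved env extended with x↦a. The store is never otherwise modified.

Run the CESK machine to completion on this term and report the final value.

step 0: <C=(((λv. ((λw. 6) v)) 5) + -1), E=∅, S=∅, K=∅>
step 1: <C=((λv. ((λw. 6) v)) 5), E=∅, S=∅, K=[addR]>
step 2: <C=(λv. ((λw. 6) v)), E=∅, S=∅, K=[arg :: addR]>
step 3: <C=5, E=∅, S=∅, K=[fun :: addR]>
step 4: <C=((λw. 6) v), E={v↦0}, S={0↦5}, K=[addR]>
step 5: <C=(λw. 6), E={v↦0}, S={0↦5}, K=[arg :: addR]>
step 6: <C=v, E={v↦0}, S={0↦5}, K=[fun :: addR]>
step 7: <C=6, E={w↦1, v↦0}, S={0↦5, 1↦5}, K=[addR]>
step 8: <C=-1, E=∅, S={0↦5, 1↦5}, K=[addL(6)]>
→ final value 5

Answer: 5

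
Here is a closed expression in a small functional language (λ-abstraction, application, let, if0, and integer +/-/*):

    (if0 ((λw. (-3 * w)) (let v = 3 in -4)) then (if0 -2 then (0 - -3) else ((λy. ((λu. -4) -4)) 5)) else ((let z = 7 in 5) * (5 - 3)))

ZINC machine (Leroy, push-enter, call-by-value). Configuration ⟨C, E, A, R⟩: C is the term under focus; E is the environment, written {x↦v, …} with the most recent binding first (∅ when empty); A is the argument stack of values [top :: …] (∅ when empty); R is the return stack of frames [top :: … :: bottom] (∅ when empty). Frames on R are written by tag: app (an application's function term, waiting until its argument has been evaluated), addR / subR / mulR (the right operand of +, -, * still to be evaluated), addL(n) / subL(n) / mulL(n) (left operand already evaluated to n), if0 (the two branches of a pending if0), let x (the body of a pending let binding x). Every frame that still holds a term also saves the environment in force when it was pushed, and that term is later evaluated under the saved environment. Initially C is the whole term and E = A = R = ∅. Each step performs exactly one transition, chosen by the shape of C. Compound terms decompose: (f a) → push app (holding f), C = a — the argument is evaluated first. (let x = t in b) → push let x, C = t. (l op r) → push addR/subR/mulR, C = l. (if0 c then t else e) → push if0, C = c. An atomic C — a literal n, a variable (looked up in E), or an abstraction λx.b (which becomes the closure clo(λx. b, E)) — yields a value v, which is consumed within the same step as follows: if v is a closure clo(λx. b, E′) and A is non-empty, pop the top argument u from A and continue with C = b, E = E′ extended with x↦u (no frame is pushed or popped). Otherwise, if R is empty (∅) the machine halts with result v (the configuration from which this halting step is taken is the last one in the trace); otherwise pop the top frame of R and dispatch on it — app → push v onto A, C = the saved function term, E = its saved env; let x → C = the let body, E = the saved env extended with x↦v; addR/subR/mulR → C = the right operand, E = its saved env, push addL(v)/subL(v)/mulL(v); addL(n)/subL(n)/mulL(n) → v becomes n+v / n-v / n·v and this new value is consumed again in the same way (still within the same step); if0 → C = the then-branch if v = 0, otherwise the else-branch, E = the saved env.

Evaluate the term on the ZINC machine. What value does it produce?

step 0: [C=(if0 ((λw. (-3 * w)) (let v = 3 in -4)) then (if0 -2 then (0 - -3) else ((λy. ((λu. -4) -4)) 5)) else ((let z = 7 in 5) * (5 - 3))) | E=∅ | A=∅ | R=∅]
step 1: [C=((λw. (-3 * w)) (let v = 3 in -4)) | E=∅ | A=∅ | R=[if0]]
step 2: [C=(let v = 3 in -4) | E=∅ | A=∅ | R=[app :: if0]]
step 3: [C=3 | E=∅ | A=∅ | R=[let v :: app :: if0]]
step 4: [C=-4 | E={v↦3} | A=∅ | R=[app :: if0]]
step 5: [C=(λw. (-3 * w)) | E=∅ | A=[-4] | R=[if0]]
step 6: [C=(-3 * w) | E={w↦-4} | A=∅ | R=[if0]]
step 7: [C=-3 | E={w↦-4} | A=∅ | R=[mulR :: if0]]
step 8: [C=w | E={w↦-4} | A=∅ | R=[mulL(-3) :: if0]]
step 9: [C=((let z = 7 in 5) * (5 - 3)) | E=∅ | A=∅ | R=∅]
step 10: [C=(let z = 7 in 5) | E=∅ | A=∅ | R=[mulR]]
step 11: [C=7 | E=∅ | A=∅ | R=[let z :: mulR]]
step 12: [C=5 | E={z↦7} | A=∅ | R=[mulR]]
step 13: [C=(5 - 3) | E=∅ | A=∅ | R=[mulL(5)]]
step 14: [C=5 | E=∅ | A=∅ | R=[subR :: mulL(5)]]
step 15: [C=3 | E=∅ | A=∅ | R=[subL(5) :: mulL(5)]]
→ final value 10

Answer: 10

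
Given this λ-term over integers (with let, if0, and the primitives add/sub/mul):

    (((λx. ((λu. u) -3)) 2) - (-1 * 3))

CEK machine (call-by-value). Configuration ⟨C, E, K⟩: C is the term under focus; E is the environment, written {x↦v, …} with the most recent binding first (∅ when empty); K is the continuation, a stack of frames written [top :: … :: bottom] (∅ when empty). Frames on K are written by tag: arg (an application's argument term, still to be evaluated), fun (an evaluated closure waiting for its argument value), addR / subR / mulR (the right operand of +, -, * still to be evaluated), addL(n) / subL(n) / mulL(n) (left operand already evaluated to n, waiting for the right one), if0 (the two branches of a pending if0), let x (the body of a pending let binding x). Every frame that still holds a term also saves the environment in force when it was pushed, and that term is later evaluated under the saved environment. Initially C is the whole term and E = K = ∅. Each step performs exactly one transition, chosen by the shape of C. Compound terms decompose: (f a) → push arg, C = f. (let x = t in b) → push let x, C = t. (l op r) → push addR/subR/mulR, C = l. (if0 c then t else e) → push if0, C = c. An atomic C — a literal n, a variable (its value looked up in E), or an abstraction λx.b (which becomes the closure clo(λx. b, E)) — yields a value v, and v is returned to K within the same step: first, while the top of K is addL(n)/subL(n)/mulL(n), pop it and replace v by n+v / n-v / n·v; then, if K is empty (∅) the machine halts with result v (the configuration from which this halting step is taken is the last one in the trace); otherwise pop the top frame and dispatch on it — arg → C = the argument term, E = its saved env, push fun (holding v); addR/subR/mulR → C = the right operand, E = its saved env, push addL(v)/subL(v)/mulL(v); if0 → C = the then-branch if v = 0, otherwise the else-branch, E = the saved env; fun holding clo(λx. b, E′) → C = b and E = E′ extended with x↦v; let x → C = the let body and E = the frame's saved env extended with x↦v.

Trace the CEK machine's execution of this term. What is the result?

Answer: 0

Machine steps:
t=0: <C=(((λx. ((λu. u) -3)) 2) - (-1 * 3)), E=∅, K=∅>
t=1: <C=((λx. ((λu. u) -3)) 2), E=∅, K=[subR]>
t=2: <C=(λx. ((λu. u) -3)), E=∅, K=[arg :: subR]>
t=3: <C=2, E=∅, K=[fun :: subR]>
t=4: <C=((λu. u) -3), E={x↦2}, K=[subR]>
t=5: <C=(λu. u), E={x↦2}, K=[arg :: subR]>
t=6: <C=-3, E={x↦2}, K=[fun :: subR]>
t=7: <C=u, E={u↦-3, x↦2}, K=[subR]>
t=8: <C=(-1 * 3), E=∅, K=[subL(-3)]>
t=9: <C=-1, E=∅, K=[mulR :: subL(-3)]>
t=10: <C=3, E=∅, K=[mulL(-1) :: subL(-3)]>
→ final value 0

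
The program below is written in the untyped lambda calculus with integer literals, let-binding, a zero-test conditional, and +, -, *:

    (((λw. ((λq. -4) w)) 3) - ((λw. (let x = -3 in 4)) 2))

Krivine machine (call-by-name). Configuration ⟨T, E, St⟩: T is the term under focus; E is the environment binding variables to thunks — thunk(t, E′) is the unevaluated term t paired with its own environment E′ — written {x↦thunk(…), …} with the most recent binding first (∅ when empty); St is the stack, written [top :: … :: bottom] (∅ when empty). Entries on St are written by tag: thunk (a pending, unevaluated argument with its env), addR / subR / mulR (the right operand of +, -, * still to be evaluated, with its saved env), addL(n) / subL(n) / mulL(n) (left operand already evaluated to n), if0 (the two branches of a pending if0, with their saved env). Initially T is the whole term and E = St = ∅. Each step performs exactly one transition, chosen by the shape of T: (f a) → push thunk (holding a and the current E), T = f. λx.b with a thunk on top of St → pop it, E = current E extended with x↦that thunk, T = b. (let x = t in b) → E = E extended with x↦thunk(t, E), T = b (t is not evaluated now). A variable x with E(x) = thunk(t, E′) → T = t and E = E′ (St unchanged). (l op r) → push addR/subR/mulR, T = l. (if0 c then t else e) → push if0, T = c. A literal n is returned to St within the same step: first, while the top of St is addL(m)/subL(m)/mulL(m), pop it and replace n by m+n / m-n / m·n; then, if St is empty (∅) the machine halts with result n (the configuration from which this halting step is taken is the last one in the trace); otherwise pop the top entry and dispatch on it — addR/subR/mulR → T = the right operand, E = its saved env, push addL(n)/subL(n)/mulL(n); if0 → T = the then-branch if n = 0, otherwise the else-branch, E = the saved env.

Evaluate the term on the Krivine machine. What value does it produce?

[0] <T=(((λw. ((λq. -4) w)) 3) - ((λw. (let x = -3 in 4)) 2)), E=∅, St=∅>
[1] <T=((λw. ((λq. -4) w)) 3), E=∅, St=[subR]>
[2] <T=(λw. ((λq. -4) w)), E=∅, St=[thunk :: subR]>
[3] <T=((λq. -4) w), E={w↦thunk(3, ∅)}, St=[subR]>
[4] <T=(λq. -4), E={w↦thunk(3, ∅)}, St=[thunk :: subR]>
[5] <T=-4, E={q↦thunk(w, {w↦thunk(3, ∅)}), w↦thunk(3, ∅)}, St=[subR]>
[6] <T=((λw. (let x = -3 in 4)) 2), E=∅, St=[subL(-4)]>
[7] <T=(λw. (let x = -3 in 4)), E=∅, St=[thunk :: subL(-4)]>
[8] <T=(let x = -3 in 4), E={w↦thunk(2, ∅)}, St=[subL(-4)]>
[9] <T=4, E={x↦thunk(-3, {w↦thunk(2, ∅)}), w↦thunk(2, ∅)}, St=[subL(-4)]>
→ final value -8

Answer: -8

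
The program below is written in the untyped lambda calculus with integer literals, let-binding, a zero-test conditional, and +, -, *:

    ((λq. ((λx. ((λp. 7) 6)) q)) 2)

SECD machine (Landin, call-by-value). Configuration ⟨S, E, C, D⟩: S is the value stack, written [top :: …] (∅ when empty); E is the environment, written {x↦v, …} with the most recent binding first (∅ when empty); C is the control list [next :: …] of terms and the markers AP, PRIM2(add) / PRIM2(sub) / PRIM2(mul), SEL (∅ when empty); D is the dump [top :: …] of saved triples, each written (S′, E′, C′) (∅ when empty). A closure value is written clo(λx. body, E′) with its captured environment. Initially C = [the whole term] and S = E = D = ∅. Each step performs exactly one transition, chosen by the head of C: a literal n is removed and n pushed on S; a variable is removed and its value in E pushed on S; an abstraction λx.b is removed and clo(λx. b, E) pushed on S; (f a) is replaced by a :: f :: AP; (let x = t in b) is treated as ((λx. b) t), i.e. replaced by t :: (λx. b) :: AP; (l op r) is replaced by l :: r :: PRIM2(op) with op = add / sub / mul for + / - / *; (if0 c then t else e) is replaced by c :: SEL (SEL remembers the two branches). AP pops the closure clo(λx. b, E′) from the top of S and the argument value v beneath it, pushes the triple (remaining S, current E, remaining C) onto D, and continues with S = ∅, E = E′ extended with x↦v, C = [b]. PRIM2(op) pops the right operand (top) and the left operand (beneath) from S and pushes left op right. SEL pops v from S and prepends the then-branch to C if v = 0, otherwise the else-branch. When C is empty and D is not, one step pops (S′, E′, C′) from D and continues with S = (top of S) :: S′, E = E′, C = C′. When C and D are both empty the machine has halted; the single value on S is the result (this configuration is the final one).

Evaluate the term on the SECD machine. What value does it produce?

Answer: 7

Execution trace:
0. ⟨S=∅; E=∅; C=[((λq. ((λx. ((λp. 7) 6)) q)) 2)]; D=∅⟩
1. ⟨S=∅; E=∅; C=[2 :: (λq. ((λx. ((λp. 7) 6)) q)) :: AP]; D=∅⟩
2. ⟨S=[2]; E=∅; C=[(λq. ((λx. ((λp. 7) 6)) q)) :: AP]; D=∅⟩
3. ⟨S=[clo(λq. ((λx. ((λp. 7) 6)) q), ∅) :: 2]; E=∅; C=[AP]; D=∅⟩
4. ⟨S=∅; E={q↦2}; C=[((λx. ((λp. 7) 6)) q)]; D=[(∅, ∅, ∅)]⟩
5. ⟨S=∅; E={q↦2}; C=[q :: (λx. ((λp. 7) 6)) :: AP]; D=[(∅, ∅, ∅)]⟩
6. ⟨S=[2]; E={q↦2}; C=[(λx. ((λp. 7) 6)) :: AP]; D=[(∅, ∅, ∅)]⟩
7. ⟨S=[clo(λx. ((λp. 7) 6), {q↦2}) :: 2]; E={q↦2}; C=[AP]; D=[(∅, ∅, ∅)]⟩
8. ⟨S=∅; E={x↦2, q↦2}; C=[((λp. 7) 6)]; D=[(∅, {q↦2}, ∅) :: (∅, ∅, ∅)]⟩
9. ⟨S=∅; E={x↦2, q↦2}; C=[6 :: (λp. 7) :: AP]; D=[(∅, {q↦2}, ∅) :: (∅, ∅, ∅)]⟩
10. ⟨S=[6]; E={x↦2, q↦2}; C=[(λp. 7) :: AP]; D=[(∅, {q↦2}, ∅) :: (∅, ∅, ∅)]⟩
11. ⟨S=[clo(λp. 7, {x↦2, q↦2}) :: 6]; E={x↦2, q↦2}; C=[AP]; D=[(∅, {q↦2}, ∅) :: (∅, ∅, ∅)]⟩
12. ⟨S=∅; E={p↦6, x↦2, q↦2}; C=[7]; D=[(∅, {x↦2, q↦2}, ∅) :: (∅, {q↦2}, ∅) :: (∅, ∅, ∅)]⟩
13. ⟨S=[7]; E={p↦6, x↦2, q↦2}; C=∅; D=[(∅, {x↦2, q↦2}, ∅) :: (∅, {q↦2}, ∅) :: (∅, ∅, ∅)]⟩
14. ⟨S=[7]; E={x↦2, q↦2}; C=∅; D=[(∅, {q↦2}, ∅) :: (∅, ∅, ∅)]⟩
15. ⟨S=[7]; E={q↦2}; C=∅; D=[(∅, ∅, ∅)]⟩
16. ⟨S=[7]; E=∅; C=∅; D=∅⟩
→ final value 7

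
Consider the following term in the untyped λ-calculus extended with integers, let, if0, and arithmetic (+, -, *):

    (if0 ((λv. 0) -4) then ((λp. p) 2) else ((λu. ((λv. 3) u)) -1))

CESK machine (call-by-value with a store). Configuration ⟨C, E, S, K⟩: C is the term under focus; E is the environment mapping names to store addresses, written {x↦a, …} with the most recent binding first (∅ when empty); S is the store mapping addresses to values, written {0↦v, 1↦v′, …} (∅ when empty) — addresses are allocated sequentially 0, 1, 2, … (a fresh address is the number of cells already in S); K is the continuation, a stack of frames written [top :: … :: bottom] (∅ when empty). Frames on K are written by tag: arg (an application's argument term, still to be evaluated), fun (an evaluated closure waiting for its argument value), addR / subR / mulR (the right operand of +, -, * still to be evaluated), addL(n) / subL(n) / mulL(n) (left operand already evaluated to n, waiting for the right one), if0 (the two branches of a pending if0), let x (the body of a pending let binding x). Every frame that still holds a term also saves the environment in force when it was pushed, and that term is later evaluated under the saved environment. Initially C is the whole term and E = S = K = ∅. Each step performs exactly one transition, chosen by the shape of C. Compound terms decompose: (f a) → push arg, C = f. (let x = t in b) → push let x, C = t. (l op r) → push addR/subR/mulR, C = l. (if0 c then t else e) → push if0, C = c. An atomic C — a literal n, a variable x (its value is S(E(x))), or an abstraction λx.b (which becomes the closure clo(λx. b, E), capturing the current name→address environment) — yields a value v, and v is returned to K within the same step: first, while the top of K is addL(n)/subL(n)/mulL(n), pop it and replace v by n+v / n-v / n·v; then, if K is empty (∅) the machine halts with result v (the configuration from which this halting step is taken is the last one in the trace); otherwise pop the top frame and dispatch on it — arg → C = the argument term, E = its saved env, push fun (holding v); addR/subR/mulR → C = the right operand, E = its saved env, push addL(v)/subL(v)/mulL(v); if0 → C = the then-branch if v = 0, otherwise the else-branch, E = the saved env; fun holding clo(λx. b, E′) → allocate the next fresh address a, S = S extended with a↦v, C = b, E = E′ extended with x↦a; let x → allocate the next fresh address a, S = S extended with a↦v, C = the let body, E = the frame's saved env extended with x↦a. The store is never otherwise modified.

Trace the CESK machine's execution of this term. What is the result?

Answer: 2

Machine steps:
0. <C=(if0 ((λv. 0) -4) then ((λp. p) 2) else ((λu. ((λv. 3) u)) -1)), E=∅, S=∅, K=∅>
1. <C=((λv. 0) -4), E=∅, S=∅, K=[if0]>
2. <C=(λv. 0), E=∅, S=∅, K=[arg :: if0]>
3. <C=-4, E=∅, S=∅, K=[fun :: if0]>
4. <C=0, E={v↦0}, S={0↦-4}, K=[if0]>
5. <C=((λp. p) 2), E=∅, S={0↦-4}, K=∅>
6. <C=(λp. p), E=∅, S={0↦-4}, K=[arg]>
7. <C=2, E=∅, S={0↦-4}, K=[fun]>
8. <C=p, E={p↦1}, S={0↦-4, 1↦2}, K=∅>
→ final value 2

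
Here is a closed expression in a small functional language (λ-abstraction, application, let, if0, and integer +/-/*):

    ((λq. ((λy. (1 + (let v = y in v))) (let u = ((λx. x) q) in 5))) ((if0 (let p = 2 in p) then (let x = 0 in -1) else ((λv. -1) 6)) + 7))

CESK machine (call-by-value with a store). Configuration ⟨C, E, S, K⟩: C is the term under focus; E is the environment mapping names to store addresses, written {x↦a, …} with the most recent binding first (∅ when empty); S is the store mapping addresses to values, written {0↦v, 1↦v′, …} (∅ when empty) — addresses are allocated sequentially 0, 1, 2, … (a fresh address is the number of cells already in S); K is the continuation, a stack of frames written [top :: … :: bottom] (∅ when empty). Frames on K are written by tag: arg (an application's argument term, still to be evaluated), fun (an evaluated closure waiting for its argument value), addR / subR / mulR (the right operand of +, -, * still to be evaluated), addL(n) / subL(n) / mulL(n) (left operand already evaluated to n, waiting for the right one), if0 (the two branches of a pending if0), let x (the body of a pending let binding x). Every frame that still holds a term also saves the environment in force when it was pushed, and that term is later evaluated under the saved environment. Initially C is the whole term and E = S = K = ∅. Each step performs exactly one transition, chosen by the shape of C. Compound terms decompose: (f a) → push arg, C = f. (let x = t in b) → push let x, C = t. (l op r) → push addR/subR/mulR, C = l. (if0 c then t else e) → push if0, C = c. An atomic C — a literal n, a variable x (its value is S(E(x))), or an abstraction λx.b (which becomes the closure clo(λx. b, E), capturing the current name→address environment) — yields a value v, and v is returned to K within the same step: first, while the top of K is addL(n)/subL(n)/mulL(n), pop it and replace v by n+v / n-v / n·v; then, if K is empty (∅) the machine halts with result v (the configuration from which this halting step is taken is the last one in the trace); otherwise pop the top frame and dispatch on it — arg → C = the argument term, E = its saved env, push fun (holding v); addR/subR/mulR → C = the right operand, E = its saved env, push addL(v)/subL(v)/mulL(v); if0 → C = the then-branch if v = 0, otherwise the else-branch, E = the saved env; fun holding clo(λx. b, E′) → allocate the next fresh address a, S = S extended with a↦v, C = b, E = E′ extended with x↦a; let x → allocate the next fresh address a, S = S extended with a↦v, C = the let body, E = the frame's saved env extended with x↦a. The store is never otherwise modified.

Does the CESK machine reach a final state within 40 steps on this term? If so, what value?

0. <C=((λq. ((λy. (1 + (let v = y in v))) (let u = ((λx. x) q) in 5))) ((if0 (let p = 2 in p) then (let x = 0 in -1) else ((λv. -1) 6)) + 7)), E=∅, S=∅, K=∅>
1. <C=(λq. ((λy. (1 + (let v = y in v))) (let u = ((λx. x) q) in 5))), E=∅, S=∅, K=[arg]>
2. <C=((if0 (let p = 2 in p) then (let x = 0 in -1) else ((λv. -1) 6)) + 7), E=∅, S=∅, K=[fun]>
3. <C=(if0 (let p = 2 in p) then (let x = 0 in -1) else ((λv. -1) 6)), E=∅, S=∅, K=[addR :: fun]>
4. <C=(let p = 2 in p), E=∅, S=∅, K=[if0 :: addR :: fun]>
5. <C=2, E=∅, S=∅, K=[let p :: if0 :: addR :: fun]>
6. <C=p, E={p↦0}, S={0↦2}, K=[if0 :: addR :: fun]>
7. <C=((λv. -1) 6), E=∅, S={0↦2}, K=[addR :: fun]>
8. <C=(λv. -1), E=∅, S={0↦2}, K=[arg :: addR :: fun]>
9. <C=6, E=∅, S={0↦2}, K=[fun :: addR :: fun]>
10. <C=-1, E={v↦1}, S={0↦2, 1↦6}, K=[addR :: fun]>
11. <C=7, E=∅, S={0↦2, 1↦6}, K=[addL(-1) :: fun]>
12. <C=((λy. (1 + (let v = y in v))) (let u = ((λx. x) q) in 5)), E={q↦2}, S={0↦2, 1↦6, 2↦6}, K=∅>
13. <C=(λy. (1 + (let v = y in v))), E={q↦2}, S={0↦2, 1↦6, 2↦6}, K=[arg]>
14. <C=(let u = ((λx. x) q) in 5), E={q↦2}, S={0↦2, 1↦6, 2↦6}, K=[fun]>
15. <C=((λx. x) q), E={q↦2}, S={0↦2, 1↦6, 2↦6}, K=[let u :: fun]>
16. <C=(λx. x), E={q↦2}, S={0↦2, 1↦6, 2↦6}, K=[arg :: let u :: fun]>
17. <C=q, E={q↦2}, S={0↦2, 1↦6, 2↦6}, K=[fun :: let u :: fun]>
18. <C=x, E={x↦3, q↦2}, S={0↦2, 1↦6, 2↦6, 3↦6}, K=[let u :: fun]>
19. <C=5, E={u↦4, q↦2}, S={0↦2, 1↦6, 2↦6, 3↦6, 4↦6}, K=[fun]>
20. <C=(1 + (let v = y in v)), E={y↦5, q↦2}, S={0↦2, 1↦6, 2↦6, 3↦6, 4↦6, 5↦5}, K=∅>
21. <C=1, E={y↦5, q↦2}, S={0↦2, 1↦6, 2↦6, 3↦6, 4↦6, 5↦5}, K=[addR]>
22. <C=(let v = y in v), E={y↦5, q↦2}, S={0↦2, 1↦6, 2↦6, 3↦6, 4↦6, 5↦5}, K=[addL(1)]>
23. <C=y, E={y↦5, q↦2}, S={0↦2, 1↦6, 2↦6, 3↦6, 4↦6, 5↦5}, K=[let v :: addL(1)]>
24. <C=v, E={v↦6, y↦5, q↦2}, S={0↦2, 1↦6, 2↦6, 3↦6, 4↦6, 5↦5, 6↦5}, K=[addL(1)]>
→ final value 6

Answer: 6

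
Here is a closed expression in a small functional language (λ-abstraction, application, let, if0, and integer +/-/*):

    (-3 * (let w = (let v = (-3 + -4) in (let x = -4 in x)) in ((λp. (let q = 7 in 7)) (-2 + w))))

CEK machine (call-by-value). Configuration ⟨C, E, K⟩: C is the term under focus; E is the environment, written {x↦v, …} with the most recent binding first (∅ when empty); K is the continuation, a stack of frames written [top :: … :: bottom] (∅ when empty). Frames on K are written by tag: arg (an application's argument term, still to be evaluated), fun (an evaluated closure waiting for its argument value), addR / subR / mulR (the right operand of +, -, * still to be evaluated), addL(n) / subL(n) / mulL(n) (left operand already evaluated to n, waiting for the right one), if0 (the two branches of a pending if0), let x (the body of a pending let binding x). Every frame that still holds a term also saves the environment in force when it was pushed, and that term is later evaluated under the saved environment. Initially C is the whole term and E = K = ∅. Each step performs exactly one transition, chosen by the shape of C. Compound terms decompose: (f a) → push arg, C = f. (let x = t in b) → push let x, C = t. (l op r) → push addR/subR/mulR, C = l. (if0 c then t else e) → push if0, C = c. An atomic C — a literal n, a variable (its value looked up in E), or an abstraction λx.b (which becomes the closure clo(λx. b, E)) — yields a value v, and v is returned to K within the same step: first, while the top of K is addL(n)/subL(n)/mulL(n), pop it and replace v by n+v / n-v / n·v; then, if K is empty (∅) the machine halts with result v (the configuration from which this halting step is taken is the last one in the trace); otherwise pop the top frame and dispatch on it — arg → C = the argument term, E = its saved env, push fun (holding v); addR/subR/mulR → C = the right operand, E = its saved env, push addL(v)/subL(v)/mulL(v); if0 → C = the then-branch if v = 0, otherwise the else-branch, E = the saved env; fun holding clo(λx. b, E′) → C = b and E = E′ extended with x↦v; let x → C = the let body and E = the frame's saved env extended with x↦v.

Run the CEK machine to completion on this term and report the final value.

Answer: -21

Execution trace:
[0] [C=(-3 * (let w = (let v = (-3 + -4) in (let x = -4 in x)) in ((λp. (let q = 7 in 7)) (-2 + w)))) | E=∅ | K=∅]
[1] [C=-3 | E=∅ | K=[mulR]]
[2] [C=(let w = (let v = (-3 + -4) in (let x = -4 in x)) in ((λp. (let q = 7 in 7)) (-2 + w))) | E=∅ | K=[mulL(-3)]]
[3] [C=(let v = (-3 + -4) in (let x = -4 in x)) | E=∅ | K=[let w :: mulL(-3)]]
[4] [C=(-3 + -4) | E=∅ | K=[let v :: let w :: mulL(-3)]]
[5] [C=-3 | E=∅ | K=[addR :: let v :: let w :: mulL(-3)]]
[6] [C=-4 | E=∅ | K=[addL(-3) :: let v :: let w :: mulL(-3)]]
[7] [C=(let x = -4 in x) | E={v↦-7} | K=[let w :: mulL(-3)]]
[8] [C=-4 | E={v↦-7} | K=[let x :: let w :: mulL(-3)]]
[9] [C=x | E={x↦-4, v↦-7} | K=[let w :: mulL(-3)]]
[10] [C=((λp. (let q = 7 in 7)) (-2 + w)) | E={w↦-4} | K=[mulL(-3)]]
[11] [C=(λp. (let q = 7 in 7)) | E={w↦-4} | K=[arg :: mulL(-3)]]
[12] [C=(-2 + w) | E={w↦-4} | K=[fun :: mulL(-3)]]
[13] [C=-2 | E={w↦-4} | K=[addR :: fun :: mulL(-3)]]
[14] [C=w | E={w↦-4} | K=[addL(-2) :: fun :: mulL(-3)]]
[15] [C=(let q = 7 in 7) | E={p↦-6, w↦-4} | K=[mulL(-3)]]
[16] [C=7 | E={p↦-6, w↦-4} | K=[let q :: mulL(-3)]]
[17] [C=7 | E={q↦7, p↦-6, w↦-4} | K=[mulL(-3)]]
→ final value -21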